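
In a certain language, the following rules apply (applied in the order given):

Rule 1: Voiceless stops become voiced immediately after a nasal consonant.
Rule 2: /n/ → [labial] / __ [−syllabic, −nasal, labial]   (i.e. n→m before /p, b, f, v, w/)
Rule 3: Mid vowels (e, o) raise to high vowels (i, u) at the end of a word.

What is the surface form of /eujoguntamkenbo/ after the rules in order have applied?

Rule 1 (post-nasal voicing): /t/ is a voiceless stop immediately after the nasal /n/, so it voices to [d]. /k/ is a voiceless stop immediately after the nasal /m/, so it voices to [g]. /eujoguntamkenbo/ → eujogundamgenbo.
Rule 2 (nasal place assimilation): /n/ precedes the labial consonant /b/, so it assimilates in place to [m]. /eujogundamgenbo/ → eujogundamgembo.
Rule 3 (final vowel raising): /o/ is a mid vowel in word-final position, so it raises to [u]. /eujogundamgembo/ → eujogundamgembu.

eujogundamgembu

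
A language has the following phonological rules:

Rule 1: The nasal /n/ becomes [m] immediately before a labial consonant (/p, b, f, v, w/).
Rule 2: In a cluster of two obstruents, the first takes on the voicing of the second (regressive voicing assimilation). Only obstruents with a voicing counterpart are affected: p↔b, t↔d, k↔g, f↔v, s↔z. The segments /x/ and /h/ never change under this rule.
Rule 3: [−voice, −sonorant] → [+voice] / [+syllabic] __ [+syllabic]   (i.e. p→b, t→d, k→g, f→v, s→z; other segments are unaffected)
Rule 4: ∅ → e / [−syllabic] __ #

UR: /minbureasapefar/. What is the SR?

Rule 1 (nasal place assimilation): /n/ precedes the labial consonant /b/, so it assimilates in place to [m]. /minbureasapefar/ → mimbureasapefar.
Rule 2 (regressive voicing assimilation): no segment meets the environment; /mimbureasapefar/ is unchanged.
Rule 3 (intervocalic voicing): /s/ is a voiceless obstruent between vowels /a/ and /a/, so it voices to [z]. /p/ is a voiceless obstruent between vowels /a/ and /e/, so it voices to [b]. /f/ is a voiceless obstruent between vowels /e/ and /a/, so it voices to [v]. /mimbureasapefar/ → mimbureazabevar.
Rule 4 (final e-epenthesis): the form ends in the consonant /r/, so [e] is inserted word-finally. /mimbureazabevar/ → mimbureazabevare.

mimbureazabevare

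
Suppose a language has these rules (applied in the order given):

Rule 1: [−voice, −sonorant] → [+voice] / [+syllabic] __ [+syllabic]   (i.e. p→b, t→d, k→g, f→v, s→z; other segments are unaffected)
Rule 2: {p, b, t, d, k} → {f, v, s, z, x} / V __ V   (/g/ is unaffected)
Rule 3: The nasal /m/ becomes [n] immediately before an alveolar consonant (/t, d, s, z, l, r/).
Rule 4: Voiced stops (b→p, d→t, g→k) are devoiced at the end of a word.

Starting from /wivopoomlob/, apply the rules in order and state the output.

Rule 1 (intervocalic voicing): /p/ is a voiceless obstruent between vowels /o/ and /o/, so it voices to [b]. /wivopoomlob/ → wivoboomlob.
Rule 2 (intervocalic spirantization): /b/ is a stop between vowels /o/ and /o/, so it spirantizes to the fricative [v]. /wivoboomlob/ → wivovoomlob.
Rule 3 (nasal place assimilation): /m/ precedes the alveolar consonant /l/, so it assimilates in place to [n]. /wivovoomlob/ → wivovoonlob.
Rule 4 (final devoicing): /b/ is a voiced stop in word-final position, so it devoices to [p]. /wivovoonlob/ → wivovoonlop.

wivovoonlop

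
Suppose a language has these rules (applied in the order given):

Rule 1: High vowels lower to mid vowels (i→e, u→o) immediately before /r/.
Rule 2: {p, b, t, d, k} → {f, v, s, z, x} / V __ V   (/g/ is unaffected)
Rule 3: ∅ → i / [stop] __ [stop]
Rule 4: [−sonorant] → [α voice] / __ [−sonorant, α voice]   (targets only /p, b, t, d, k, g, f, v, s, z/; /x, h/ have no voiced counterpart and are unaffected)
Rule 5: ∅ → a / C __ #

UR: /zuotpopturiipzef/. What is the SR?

zuotipopitoriibzefa

Rule 1 (pre-rhotic lowering): /u/ is a high vowel immediately before /r/, so it lowers to [o]. /zuotpopturiipzef/ → zuotpoptoriipzef.
Rule 2 (intervocalic spirantization): no segment meets the environment; /zuotpoptoriipzef/ is unchanged.
Rule 3 (stop-cluster i-epenthesis): /t/ and /p/ form a stop–stop cluster, so [i] is inserted between them. /p/ and /t/ form a stop–stop cluster, so [i] is inserted between them. /zuotpoptoriipzef/ → zuotipopitoriipzef.
Rule 4 (regressive voicing assimilation): /p/ precedes the voiced obstruent /z/, so it voices to [b] by assimilation. /zuotipopitoriipzef/ → zuotipopitoriibzef.
Rule 5 (final a-epenthesis): the form ends in the consonant /f/, so [a] is inserted word-finally. /zuotipopitoriibzef/ → zuotipopitoriibzefa.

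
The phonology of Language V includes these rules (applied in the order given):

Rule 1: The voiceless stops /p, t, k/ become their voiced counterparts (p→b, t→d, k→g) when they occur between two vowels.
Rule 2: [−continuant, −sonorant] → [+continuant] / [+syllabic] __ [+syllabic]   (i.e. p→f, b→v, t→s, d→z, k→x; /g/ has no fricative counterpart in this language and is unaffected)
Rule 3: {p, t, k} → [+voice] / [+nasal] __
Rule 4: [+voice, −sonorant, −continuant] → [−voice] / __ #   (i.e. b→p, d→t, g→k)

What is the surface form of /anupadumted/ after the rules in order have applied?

anuvazumdet

Rule 1 (intervocalic voicing): /p/ is a voiceless stop between vowels /u/ and /a/, so it voices to [b]. /anupadumted/ → anubadumted.
Rule 2 (intervocalic spirantization): /b/ is a stop between vowels /u/ and /a/, so it spirantizes to the fricative [v]. /d/ is a stop between vowels /a/ and /u/, so it spirantizes to the fricative [z]. /anubadumted/ → anuvazumted.
Rule 3 (post-nasal voicing): /t/ is a voiceless stop immediately after the nasal /m/, so it voices to [d]. /anuvazumted/ → anuvazumded.
Rule 4 (final devoicing): /d/ is a voiced stop in word-final position, so it devoices to [t]. /anuvazumded/ → anuvazumdet.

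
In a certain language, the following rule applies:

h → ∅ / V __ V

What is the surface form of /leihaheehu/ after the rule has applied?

/h/ occurs between vowels /i/ and /a/, so it deletes.
/h/ occurs between vowels /a/ and /e/, so it deletes.
/h/ occurs between vowels /e/ and /u/, so it deletes.
Surface form: [leiaeeu].

leiaeeu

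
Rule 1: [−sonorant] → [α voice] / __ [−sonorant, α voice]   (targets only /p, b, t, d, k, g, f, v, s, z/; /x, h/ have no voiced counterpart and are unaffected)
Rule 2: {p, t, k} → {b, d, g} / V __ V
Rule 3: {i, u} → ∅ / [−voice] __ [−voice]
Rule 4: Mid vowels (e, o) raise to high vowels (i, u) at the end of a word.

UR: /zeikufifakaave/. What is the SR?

Rule 1 (regressive voicing assimilation): no segment meets the environment; /zeikufifakaave/ is unchanged.
Rule 2 (intervocalic voicing): /k/ is a voiceless stop between vowels /i/ and /u/, so it voices to [g]. /k/ is a voiceless stop between vowels /a/ and /a/, so it voices to [g]. /zeikufifakaave/ → zeigufifagaave.
Rule 3 (high vowel syncope): /i/ is a high vowel flanked by voiceless consonants /f/ and /f/, so it deletes. /zeigufifagaave/ → zeiguffagaave.
Rule 4 (final vowel raising): /e/ is a mid vowel in word-final position, so it raises to [i]. /zeiguffagaave/ → zeiguffagaavi.

zeiguffagaavi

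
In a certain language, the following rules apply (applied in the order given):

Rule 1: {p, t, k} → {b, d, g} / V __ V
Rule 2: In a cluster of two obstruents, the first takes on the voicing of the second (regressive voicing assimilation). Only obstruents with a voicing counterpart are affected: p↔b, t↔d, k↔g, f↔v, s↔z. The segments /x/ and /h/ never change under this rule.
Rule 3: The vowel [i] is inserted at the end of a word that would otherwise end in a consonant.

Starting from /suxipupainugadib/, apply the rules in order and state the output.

Rule 1 (intervocalic voicing): /p/ is a voiceless stop between vowels /i/ and /u/, so it voices to [b]. /p/ is a voiceless stop between vowels /u/ and /a/, so it voices to [b]. /suxipupainugadib/ → suxibubainugadib.
Rule 2 (regressive voicing assimilation): no segment meets the environment; /suxibubainugadib/ is unchanged.
Rule 3 (final i-epenthesis): the form ends in the consonant /b/, so [i] is inserted word-finally. /suxibubainugadib/ → suxibubainugadibi.

suxibubainugadibi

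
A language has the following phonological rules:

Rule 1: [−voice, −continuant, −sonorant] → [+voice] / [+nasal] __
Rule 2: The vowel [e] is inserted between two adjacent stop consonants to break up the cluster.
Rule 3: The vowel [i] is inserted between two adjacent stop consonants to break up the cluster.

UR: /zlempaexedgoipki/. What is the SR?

zlembaexedegoipeki

Rule 1 (post-nasal voicing): /p/ is a voiceless stop immediately after the nasal /m/, so it voices to [b]. /zlempaexedgoipki/ → zlembaexedgoipki.
Rule 2 (stop-cluster e-epenthesis): /d/ and /g/ form a stop–stop cluster, so [e] is inserted between them. /p/ and /k/ form a stop–stop cluster, so [e] is inserted between them. /zlembaexedgoipki/ → zlembaexedegoipeki.
Rule 3 (stop-cluster i-epenthesis): no segment meets the environment; /zlembaexedegoipeki/ is unchanged.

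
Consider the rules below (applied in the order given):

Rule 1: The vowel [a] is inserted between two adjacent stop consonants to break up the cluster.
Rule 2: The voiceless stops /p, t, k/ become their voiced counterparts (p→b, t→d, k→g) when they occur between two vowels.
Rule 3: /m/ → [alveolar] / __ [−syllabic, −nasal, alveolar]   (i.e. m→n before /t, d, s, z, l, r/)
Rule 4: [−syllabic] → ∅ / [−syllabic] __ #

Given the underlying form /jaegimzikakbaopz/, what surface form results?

Rule 1 (stop-cluster a-epenthesis): /k/ and /b/ form a stop–stop cluster, so [a] is inserted between them. /jaegimzikakbaopz/ → jaegimzikakabaopz.
Rule 2 (intervocalic voicing): /k/ is a voiceless stop between vowels /i/ and /a/, so it voices to [g]. /k/ is a voiceless stop between vowels /a/ and /a/, so it voices to [g]. /jaegimzikakabaopz/ → jaegimzigagabaopz.
Rule 3 (nasal place assimilation): /m/ precedes the alveolar consonant /z/, so it assimilates in place to [n]. /jaegimzigagabaopz/ → jaeginzigagabaopz.
Rule 4 (final cluster simplification): /z/ is the second consonant of a word-final cluster /pz/, so it deletes. /jaeginzigagabaopz/ → jaeginzigagabaop.

jaeginzigagabaop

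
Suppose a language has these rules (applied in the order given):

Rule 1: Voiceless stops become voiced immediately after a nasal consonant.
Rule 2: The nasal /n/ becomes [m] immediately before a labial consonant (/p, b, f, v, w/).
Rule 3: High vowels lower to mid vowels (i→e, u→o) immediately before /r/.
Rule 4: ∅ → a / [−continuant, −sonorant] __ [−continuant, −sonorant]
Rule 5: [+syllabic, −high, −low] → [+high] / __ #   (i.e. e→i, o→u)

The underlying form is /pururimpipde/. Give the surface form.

pororimbipadi

Rule 1 (post-nasal voicing): /p/ is a voiceless stop immediately after the nasal /m/, so it voices to [b]. /pururimpipde/ → pururimbipde.
Rule 2 (nasal place assimilation): no segment meets the environment; /pururimbipde/ is unchanged.
Rule 3 (pre-rhotic lowering): /u/ is a high vowel immediately before /r/, so it lowers to [o]. /u/ is a high vowel immediately before /r/, so it lowers to [o]. /pururimbipde/ → pororimbipde.
Rule 4 (stop-cluster a-epenthesis): /p/ and /d/ form a stop–stop cluster, so [a] is inserted between them. /pororimbipde/ → pororimbipade.
Rule 5 (final vowel raising): /e/ is a mid vowel in word-final position, so it raises to [i]. /pororimbipade/ → pororimbipadi.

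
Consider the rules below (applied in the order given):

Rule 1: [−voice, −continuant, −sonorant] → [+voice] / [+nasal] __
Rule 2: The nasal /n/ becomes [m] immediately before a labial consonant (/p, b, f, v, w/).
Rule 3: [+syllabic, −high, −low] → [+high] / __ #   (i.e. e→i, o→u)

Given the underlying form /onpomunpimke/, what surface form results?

ombomumbimgi

Rule 1 (post-nasal voicing): /p/ is a voiceless stop immediately after the nasal /n/, so it voices to [b]. /p/ is a voiceless stop immediately after the nasal /n/, so it voices to [b]. /k/ is a voiceless stop immediately after the nasal /m/, so it voices to [g]. /onpomunpimke/ → onbomunbimge.
Rule 2 (nasal place assimilation): /n/ precedes the labial consonant /b/, so it assimilates in place to [m]. /n/ precedes the labial consonant /b/, so it assimilates in place to [m]. /onbomunbimge/ → ombomumbimge.
Rule 3 (final vowel raising): /e/ is a mid vowel in word-final position, so it raises to [i]. /ombomumbimge/ → ombomumbimgi.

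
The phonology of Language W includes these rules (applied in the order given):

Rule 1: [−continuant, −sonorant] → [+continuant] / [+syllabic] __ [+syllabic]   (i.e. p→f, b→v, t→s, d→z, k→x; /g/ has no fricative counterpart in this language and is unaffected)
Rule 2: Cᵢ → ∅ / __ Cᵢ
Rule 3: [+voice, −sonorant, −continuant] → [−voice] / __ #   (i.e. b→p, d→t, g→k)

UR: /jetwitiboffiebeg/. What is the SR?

jetwisivofievek

Rule 1 (intervocalic spirantization): /t/ is a stop between vowels /i/ and /i/, so it spirantizes to the fricative [s]. /b/ is a stop between vowels /i/ and /o/, so it spirantizes to the fricative [v]. /b/ is a stop between vowels /e/ and /e/, so it spirantizes to the fricative [v]. /jetwitiboffiebeg/ → jetwisivoffieveg.
Rule 2 (degemination): /ff/ is a geminate; the first /f/ deletes. /jetwisivoffieveg/ → jetwisivofieveg.
Rule 3 (final devoicing): /g/ is a voiced stop in word-final position, so it devoices to [k]. /jetwisivofieveg/ → jetwisivofievek.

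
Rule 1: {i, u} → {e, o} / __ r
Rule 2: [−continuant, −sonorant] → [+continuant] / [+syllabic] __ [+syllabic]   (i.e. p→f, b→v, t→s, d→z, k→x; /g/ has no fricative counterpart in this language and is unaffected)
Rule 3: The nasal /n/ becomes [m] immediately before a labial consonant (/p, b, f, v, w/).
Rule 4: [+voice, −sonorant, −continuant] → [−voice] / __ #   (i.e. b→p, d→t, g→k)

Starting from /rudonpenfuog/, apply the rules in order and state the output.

Rule 1 (pre-rhotic lowering): no segment meets the environment; /rudonpenfuog/ is unchanged.
Rule 2 (intervocalic spirantization): /d/ is a stop between vowels /u/ and /o/, so it spirantizes to the fricative [z]. /rudonpenfuog/ → ruzonpenfuog.
Rule 3 (nasal place assimilation): /n/ precedes the labial consonant /p/, so it assimilates in place to [m]. /n/ precedes the labial consonant /f/, so it assimilates in place to [m]. /ruzonpenfuog/ → ruzompemfuog.
Rule 4 (final devoicing): /g/ is a voiced stop in word-final position, so it devoices to [k]. /ruzompemfuog/ → ruzompemfuok.

ruzompemfuok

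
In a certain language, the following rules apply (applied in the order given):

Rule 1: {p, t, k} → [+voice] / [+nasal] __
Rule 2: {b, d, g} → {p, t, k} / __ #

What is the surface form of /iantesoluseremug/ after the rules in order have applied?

Rule 1 (post-nasal voicing): /t/ is a voiceless stop immediately after the nasal /n/, so it voices to [d]. /iantesoluseremug/ → iandesoluseremug.
Rule 2 (final devoicing): /g/ is a voiced stop in word-final position, so it devoices to [k]. /iandesoluseremug/ → iandesoluseremuk.

iandesoluseremuk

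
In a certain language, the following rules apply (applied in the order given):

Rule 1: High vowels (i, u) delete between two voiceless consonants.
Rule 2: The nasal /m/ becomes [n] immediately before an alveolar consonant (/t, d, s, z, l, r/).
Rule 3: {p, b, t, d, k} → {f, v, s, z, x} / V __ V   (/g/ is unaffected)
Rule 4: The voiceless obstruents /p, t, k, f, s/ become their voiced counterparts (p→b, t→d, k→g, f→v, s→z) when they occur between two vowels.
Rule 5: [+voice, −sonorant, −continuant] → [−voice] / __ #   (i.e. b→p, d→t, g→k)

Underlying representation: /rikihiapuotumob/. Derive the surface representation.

rikhiavuozumop

Rule 1 (high vowel syncope): /i/ is a high vowel flanked by voiceless consonants /k/ and /h/, so it deletes. /rikihiapuotumob/ → rikhiapuotumob.
Rule 2 (nasal place assimilation): no segment meets the environment; /rikhiapuotumob/ is unchanged.
Rule 3 (intervocalic spirantization): /p/ is a stop between vowels /a/ and /u/, so it spirantizes to the fricative [f]. /t/ is a stop between vowels /o/ and /u/, so it spirantizes to the fricative [s]. /rikhiapuotumob/ → rikhiafuosumob.
Rule 4 (intervocalic voicing): /f/ is a voiceless obstruent between vowels /a/ and /u/, so it voices to [v]. /s/ is a voiceless obstruent between vowels /o/ and /u/, so it voices to [z]. /rikhiafuosumob/ → rikhiavuozumob.
Rule 5 (final devoicing): /b/ is a voiced stop in word-final position, so it devoices to [p]. /rikhiavuozumob/ → rikhiavuozumop.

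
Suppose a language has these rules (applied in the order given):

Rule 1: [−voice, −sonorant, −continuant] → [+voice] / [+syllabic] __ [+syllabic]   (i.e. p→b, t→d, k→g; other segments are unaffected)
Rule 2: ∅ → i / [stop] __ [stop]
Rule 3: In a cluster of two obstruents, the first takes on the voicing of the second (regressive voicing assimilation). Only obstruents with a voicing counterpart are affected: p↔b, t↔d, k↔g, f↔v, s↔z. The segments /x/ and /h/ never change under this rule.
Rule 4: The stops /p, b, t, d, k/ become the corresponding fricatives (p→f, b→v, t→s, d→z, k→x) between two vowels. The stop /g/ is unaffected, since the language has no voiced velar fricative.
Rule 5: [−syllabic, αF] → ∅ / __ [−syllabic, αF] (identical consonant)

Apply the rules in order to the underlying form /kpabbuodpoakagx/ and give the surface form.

kifavivuozifoagakx

Rule 1 (intervocalic voicing): /k/ is a voiceless stop between vowels /a/ and /a/, so it voices to [g]. /kpabbuodpoakagx/ → kpabbuodpoagagx.
Rule 2 (stop-cluster i-epenthesis): /k/ and /p/ form a stop–stop cluster, so [i] is inserted between them. /b/ and /b/ form a stop–stop cluster, so [i] is inserted between them. /d/ and /p/ form a stop–stop cluster, so [i] is inserted between them. /kpabbuodpoagagx/ → kipabibuodipoagagx.
Rule 3 (regressive voicing assimilation): /g/ precedes the voiceless obstruent /x/, so it devoices to [k] by assimilation. /kipabibuodipoagagx/ → kipabibuodipoagakx.
Rule 4 (intervocalic spirantization): /p/ is a stop between vowels /i/ and /a/, so it spirantizes to the fricative [f]. /b/ is a stop between vowels /a/ and /i/, so it spirantizes to the fricative [v]. /b/ is a stop between vowels /i/ and /u/, so it spirantizes to the fricative [v]. /d/ is a stop between vowels /o/ and /i/, so it spirantizes to the fricative [z]. /p/ is a stop between vowels /i/ and /o/, so it spirantizes to the fricative [f]. /kipabibuodipoagakx/ → kifavivuozifoagakx.
Rule 5 (degemination): no segment meets the environment; /kifavivuozifoagakx/ is unchanged.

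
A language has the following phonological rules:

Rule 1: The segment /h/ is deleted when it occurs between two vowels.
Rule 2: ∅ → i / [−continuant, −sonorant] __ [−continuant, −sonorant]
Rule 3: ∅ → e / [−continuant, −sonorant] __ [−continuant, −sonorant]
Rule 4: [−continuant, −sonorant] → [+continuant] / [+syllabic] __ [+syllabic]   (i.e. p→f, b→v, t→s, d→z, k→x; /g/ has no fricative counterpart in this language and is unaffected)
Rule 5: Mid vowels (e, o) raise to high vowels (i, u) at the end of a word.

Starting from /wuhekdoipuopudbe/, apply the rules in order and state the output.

wuexizoifuofuzivi

Rule 1 (intervocalic h-deletion): /h/ occurs between vowels /u/ and /e/, so it deletes. /wuhekdoipuopudbe/ → wuekdoipuopudbe.
Rule 2 (stop-cluster i-epenthesis): /k/ and /d/ form a stop–stop cluster, so [i] is inserted between them. /d/ and /b/ form a stop–stop cluster, so [i] is inserted between them. /wuekdoipuopudbe/ → wuekidoipuopudibe.
Rule 3 (stop-cluster e-epenthesis): no segment meets the environment; /wuekidoipuopudibe/ is unchanged.
Rule 4 (intervocalic spirantization): /k/ is a stop between vowels /e/ and /i/, so it spirantizes to the fricative [x]. /d/ is a stop between vowels /i/ and /o/, so it spirantizes to the fricative [z]. /p/ is a stop between vowels /i/ and /u/, so it spirantizes to the fricative [f]. /p/ is a stop between vowels /o/ and /u/, so it spirantizes to the fricative [f]. /d/ is a stop between vowels /u/ and /i/, so it spirantizes to the fricative [z]. /b/ is a stop between vowels /i/ and /e/, so it spirantizes to the fricative [v]. /wuekidoipuopudibe/ → wuexizoifuofuzive.
Rule 5 (final vowel raising): /e/ is a mid vowel in word-final position, so it raises to [i]. /wuexizoifuofuzive/ → wuexizoifuofuzivi.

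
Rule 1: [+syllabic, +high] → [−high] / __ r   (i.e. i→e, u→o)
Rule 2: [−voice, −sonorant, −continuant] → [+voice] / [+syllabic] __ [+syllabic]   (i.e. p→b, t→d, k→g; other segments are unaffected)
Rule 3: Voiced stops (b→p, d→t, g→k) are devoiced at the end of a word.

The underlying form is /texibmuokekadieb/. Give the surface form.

Rule 1 (pre-rhotic lowering): no segment meets the environment; /texibmuokekadieb/ is unchanged.
Rule 2 (intervocalic voicing): /k/ is a voiceless stop between vowels /o/ and /e/, so it voices to [g]. /k/ is a voiceless stop between vowels /e/ and /a/, so it voices to [g]. /texibmuokekadieb/ → texibmuogegadieb.
Rule 3 (final devoicing): /b/ is a voiced stop in word-final position, so it devoices to [p]. /texibmuogegadieb/ → texibmuogegadiep.

texibmuogegadiep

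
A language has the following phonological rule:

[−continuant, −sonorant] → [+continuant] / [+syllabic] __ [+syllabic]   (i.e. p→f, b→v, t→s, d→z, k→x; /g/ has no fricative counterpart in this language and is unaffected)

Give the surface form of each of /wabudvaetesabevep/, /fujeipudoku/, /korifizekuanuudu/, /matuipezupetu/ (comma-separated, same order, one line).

/wabudvaetesabevep/: /b/ is a stop between vowels /a/ and /u/, so it spirantizes to the fricative [v]. /t/ is a stop between vowels /e/ and /e/, so it spirantizes to the fricative [s]. /b/ is a stop between vowels /a/ and /e/, so it spirantizes to the fricative [v]. → [wavudvaesesavevep].
/fujeipudoku/: /p/ is a stop between vowels /i/ and /u/, so it spirantizes to the fricative [f]. /d/ is a stop between vowels /u/ and /o/, so it spirantizes to the fricative [z]. /k/ is a stop between vowels /o/ and /u/, so it spirantizes to the fricative [x]. → [fujeifuzoxu].
/korifizekuanuudu/: /k/ is a stop between vowels /e/ and /u/, so it spirantizes to the fricative [x]. /d/ is a stop between vowels /u/ and /u/, so it spirantizes to the fricative [z]. → [korifizexuanuuzu].
/matuipezupetu/: /t/ is a stop between vowels /a/ and /u/, so it spirantizes to the fricative [s]. /p/ is a stop between vowels /i/ and /e/, so it spirantizes to the fricative [f]. /p/ is a stop between vowels /u/ and /e/, so it spirantizes to the fricative [f]. /t/ is a stop between vowels /e/ and /u/, so it spirantizes to the fricative [s]. → [masuifezufesu].

wavudvaesesavevep, fujeifuzoxu, korifizexuanuuzu, masuifezufesu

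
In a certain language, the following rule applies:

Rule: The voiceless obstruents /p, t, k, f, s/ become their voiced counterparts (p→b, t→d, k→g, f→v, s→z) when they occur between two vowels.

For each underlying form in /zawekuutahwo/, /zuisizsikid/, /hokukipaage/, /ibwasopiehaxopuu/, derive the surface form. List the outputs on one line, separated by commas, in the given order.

zaweguudahwo, zuizizsigid, hogugibaage, ibwazobiehaxobuu

/zawekuutahwo/: /k/ is a voiceless obstruent between vowels /e/ and /u/, so it voices to [g]. /t/ is a voiceless obstruent between vowels /u/ and /a/, so it voices to [d]. → [zaweguudahwo].
/zuisizsikid/: /s/ is a voiceless obstruent between vowels /i/ and /i/, so it voices to [z]. /k/ is a voiceless obstruent between vowels /i/ and /i/, so it voices to [g]. → [zuizizsigid].
/hokukipaage/: /k/ is a voiceless obstruent between vowels /o/ and /u/, so it voices to [g]. /k/ is a voiceless obstruent between vowels /u/ and /i/, so it voices to [g]. /p/ is a voiceless obstruent between vowels /i/ and /a/, so it voices to [b]. → [hogugibaage].
/ibwasopiehaxopuu/: /s/ is a voiceless obstruent between vowels /a/ and /o/, so it voices to [z]. /p/ is a voiceless obstruent between vowels /o/ and /i/, so it voices to [b]. /p/ is a voiceless obstruent between vowels /o/ and /u/, so it voices to [b]. → [ibwazobiehaxobuu].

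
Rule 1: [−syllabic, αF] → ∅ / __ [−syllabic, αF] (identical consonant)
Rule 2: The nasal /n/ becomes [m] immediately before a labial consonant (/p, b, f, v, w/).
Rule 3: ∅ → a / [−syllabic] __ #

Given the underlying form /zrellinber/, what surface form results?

zrelimbera

Rule 1 (degemination): /ll/ is a geminate; the first /l/ deletes. /zrellinber/ → zrelinber.
Rule 2 (nasal place assimilation): /n/ precedes the labial consonant /b/, so it assimilates in place to [m]. /zrelinber/ → zrelimber.
Rule 3 (final a-epenthesis): the form ends in the consonant /r/, so [a] is inserted word-finally. /zrelimber/ → zrelimbera.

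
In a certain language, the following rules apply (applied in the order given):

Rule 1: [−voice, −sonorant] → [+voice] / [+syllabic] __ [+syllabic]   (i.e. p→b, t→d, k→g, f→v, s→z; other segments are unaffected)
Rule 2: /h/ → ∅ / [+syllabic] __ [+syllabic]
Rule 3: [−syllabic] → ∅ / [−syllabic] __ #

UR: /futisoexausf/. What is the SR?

fudizoexaus

Rule 1 (intervocalic voicing): /t/ is a voiceless obstruent between vowels /u/ and /i/, so it voices to [d]. /s/ is a voiceless obstruent between vowels /i/ and /o/, so it voices to [z]. /futisoexausf/ → fudizoexausf.
Rule 2 (intervocalic h-deletion): no segment meets the environment; /fudizoexausf/ is unchanged.
Rule 3 (final cluster simplification): /f/ is the second consonant of a word-final cluster /sf/, so it deletes. /fudizoexausf/ → fudizoexaus.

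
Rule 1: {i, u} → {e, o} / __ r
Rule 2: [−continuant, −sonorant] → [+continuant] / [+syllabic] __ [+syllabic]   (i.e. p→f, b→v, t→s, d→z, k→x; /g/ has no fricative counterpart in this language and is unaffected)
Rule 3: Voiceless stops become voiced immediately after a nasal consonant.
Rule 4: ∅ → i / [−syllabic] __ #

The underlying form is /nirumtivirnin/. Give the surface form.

Rule 1 (pre-rhotic lowering): /i/ is a high vowel immediately before /r/, so it lowers to [e]. /i/ is a high vowel immediately before /r/, so it lowers to [e]. /nirumtivirnin/ → nerumtivernin.
Rule 2 (intervocalic spirantization): no segment meets the environment; /nerumtivernin/ is unchanged.
Rule 3 (post-nasal voicing): /t/ is a voiceless stop immediately after the nasal /m/, so it voices to [d]. /nerumtivernin/ → nerumdivernin.
Rule 4 (final i-epenthesis): the form ends in the consonant /n/, so [i] is inserted word-finally. /nerumdivernin/ → nerumdivernini.

nerumdivernini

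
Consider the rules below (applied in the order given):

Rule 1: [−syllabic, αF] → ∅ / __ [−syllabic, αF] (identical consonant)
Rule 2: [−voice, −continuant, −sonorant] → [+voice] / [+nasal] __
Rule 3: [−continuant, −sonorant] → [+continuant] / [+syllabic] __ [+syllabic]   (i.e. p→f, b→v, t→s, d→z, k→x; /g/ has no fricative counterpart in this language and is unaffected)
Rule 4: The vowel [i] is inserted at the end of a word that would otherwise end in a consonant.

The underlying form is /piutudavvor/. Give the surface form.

Rule 1 (degemination): /vv/ is a geminate; the first /v/ deletes. /piutudavvor/ → piutudavor.
Rule 2 (post-nasal voicing): no segment meets the environment; /piutudavor/ is unchanged.
Rule 3 (intervocalic spirantization): /t/ is a stop between vowels /u/ and /u/, so it spirantizes to the fricative [s]. /d/ is a stop between vowels /u/ and /a/, so it spirantizes to the fricative [z]. /piutudavor/ → piusuzavor.
Rule 4 (final i-epenthesis): the form ends in the consonant /r/, so [i] is inserted word-finally. /piusuzavor/ → piusuzavori.

piusuzavori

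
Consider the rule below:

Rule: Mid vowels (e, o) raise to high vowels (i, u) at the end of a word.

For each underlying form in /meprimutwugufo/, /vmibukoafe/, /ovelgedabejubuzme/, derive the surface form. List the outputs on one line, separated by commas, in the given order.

/meprimutwugufo/: /o/ is a mid vowel in word-final position, so it raises to [u]. → [meprimutwugufu].
/vmibukoafe/: /e/ is a mid vowel in word-final position, so it raises to [i]. → [vmibukoafi].
/ovelgedabejubuzme/: /e/ is a mid vowel in word-final position, so it raises to [i]. → [ovelgedabejubuzmi].

meprimutwugufu, vmibukoafi, ovelgedabejubuzmi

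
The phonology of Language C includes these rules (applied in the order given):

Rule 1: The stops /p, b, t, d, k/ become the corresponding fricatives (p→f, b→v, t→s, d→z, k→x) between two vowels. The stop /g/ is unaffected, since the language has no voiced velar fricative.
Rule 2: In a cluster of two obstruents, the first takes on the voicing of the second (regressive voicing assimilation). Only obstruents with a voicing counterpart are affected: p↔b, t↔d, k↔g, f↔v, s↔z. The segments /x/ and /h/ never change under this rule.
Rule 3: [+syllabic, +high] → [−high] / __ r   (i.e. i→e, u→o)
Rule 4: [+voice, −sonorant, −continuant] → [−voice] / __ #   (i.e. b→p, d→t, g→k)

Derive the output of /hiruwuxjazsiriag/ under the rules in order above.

heruwuxjasseriak

Rule 1 (intervocalic spirantization): no segment meets the environment; /hiruwuxjazsiriag/ is unchanged.
Rule 2 (regressive voicing assimilation): /z/ precedes the voiceless obstruent /s/, so it devoices to [s] by assimilation. /hiruwuxjazsiriag/ → hiruwuxjassiriag.
Rule 3 (pre-rhotic lowering): /i/ is a high vowel immediately before /r/, so it lowers to [e]. /i/ is a high vowel immediately before /r/, so it lowers to [e]. /hiruwuxjassiriag/ → heruwuxjasseriag.
Rule 4 (final devoicing): /g/ is a voiced stop in word-final position, so it devoices to [k]. /heruwuxjasseriag/ → heruwuxjasseriak.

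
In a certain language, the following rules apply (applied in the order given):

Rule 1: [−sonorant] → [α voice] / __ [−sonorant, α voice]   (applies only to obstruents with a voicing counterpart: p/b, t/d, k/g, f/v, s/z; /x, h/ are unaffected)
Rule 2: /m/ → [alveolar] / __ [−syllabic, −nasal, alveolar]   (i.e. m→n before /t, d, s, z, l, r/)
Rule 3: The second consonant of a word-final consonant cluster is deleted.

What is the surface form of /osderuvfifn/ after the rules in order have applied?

ozderuffif

Rule 1 (regressive voicing assimilation): /s/ precedes the voiced obstruent /d/, so it voices to [z] by assimilation. /v/ precedes the voiceless obstruent /f/, so it devoices to [f] by assimilation. /osderuvfifn/ → ozderuffifn.
Rule 2 (nasal place assimilation): no segment meets the environment; /ozderuffifn/ is unchanged.
Rule 3 (final cluster simplification): /n/ is the second consonant of a word-final cluster /fn/, so it deletes. /ozderuffifn/ → ozderuffif.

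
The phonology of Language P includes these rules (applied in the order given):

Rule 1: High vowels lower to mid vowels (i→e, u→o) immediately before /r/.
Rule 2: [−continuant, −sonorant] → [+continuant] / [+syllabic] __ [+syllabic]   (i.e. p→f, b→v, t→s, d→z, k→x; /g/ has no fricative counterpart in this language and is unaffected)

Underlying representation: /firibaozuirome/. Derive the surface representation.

Rule 1 (pre-rhotic lowering): /i/ is a high vowel immediately before /r/, so it lowers to [e]. /i/ is a high vowel immediately before /r/, so it lowers to [e]. /firibaozuirome/ → feribaozuerome.
Rule 2 (intervocalic spirantization): /b/ is a stop between vowels /i/ and /a/, so it spirantizes to the fricative [v]. /feribaozuerome/ → ferivaozuerome.

ferivaozuerome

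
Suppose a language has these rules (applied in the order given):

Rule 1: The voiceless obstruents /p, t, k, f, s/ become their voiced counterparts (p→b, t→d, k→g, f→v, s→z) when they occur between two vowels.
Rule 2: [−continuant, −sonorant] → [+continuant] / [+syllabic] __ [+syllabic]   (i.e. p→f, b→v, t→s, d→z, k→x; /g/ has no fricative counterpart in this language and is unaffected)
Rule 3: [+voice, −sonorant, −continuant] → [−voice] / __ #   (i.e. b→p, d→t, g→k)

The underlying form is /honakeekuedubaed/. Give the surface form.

Rule 1 (intervocalic voicing): /k/ is a voiceless obstruent between vowels /a/ and /e/, so it voices to [g]. /k/ is a voiceless obstruent between vowels /e/ and /u/, so it voices to [g]. /honakeekuedubaed/ → honageeguedubaed.
Rule 2 (intervocalic spirantization): /d/ is a stop between vowels /e/ and /u/, so it spirantizes to the fricative [z]. /b/ is a stop between vowels /u/ and /a/, so it spirantizes to the fricative [v]. /honageeguedubaed/ → honageeguezuvaed.
Rule 3 (final devoicing): /d/ is a voiced stop in word-final position, so it devoices to [t]. /honageeguezuvaed/ → honageeguezuvaet.

honageeguezuvaet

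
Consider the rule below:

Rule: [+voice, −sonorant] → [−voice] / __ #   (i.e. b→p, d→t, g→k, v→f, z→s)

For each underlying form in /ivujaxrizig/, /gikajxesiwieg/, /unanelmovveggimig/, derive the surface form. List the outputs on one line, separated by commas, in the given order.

/ivujaxrizig/: /g/ is a voiced obstruent in word-final position, so it devoices to [k]. → [ivujaxrizik].
/gikajxesiwieg/: /g/ is a voiced obstruent in word-final position, so it devoices to [k]. → [gikajxesiwiek].
/unanelmovveggimig/: /g/ is a voiced obstruent in word-final position, so it devoices to [k]. → [unanelmovveggimik].

ivujaxrizik, gikajxesiwiek, unanelmovveggimik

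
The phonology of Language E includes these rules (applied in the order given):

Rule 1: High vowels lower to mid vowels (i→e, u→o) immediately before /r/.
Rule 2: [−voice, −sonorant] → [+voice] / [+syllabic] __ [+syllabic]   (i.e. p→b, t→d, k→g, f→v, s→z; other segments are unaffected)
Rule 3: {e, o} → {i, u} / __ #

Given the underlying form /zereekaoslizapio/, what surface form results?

zereegaoslizabiu

Rule 1 (pre-rhotic lowering): no segment meets the environment; /zereekaoslizapio/ is unchanged.
Rule 2 (intervocalic voicing): /k/ is a voiceless obstruent between vowels /e/ and /a/, so it voices to [g]. /p/ is a voiceless obstruent between vowels /a/ and /i/, so it voices to [b]. /zereekaoslizapio/ → zereegaoslizabio.
Rule 3 (final vowel raising): /o/ is a mid vowel in word-final position, so it raises to [u]. /zereegaoslizabio/ → zereegaoslizabiu.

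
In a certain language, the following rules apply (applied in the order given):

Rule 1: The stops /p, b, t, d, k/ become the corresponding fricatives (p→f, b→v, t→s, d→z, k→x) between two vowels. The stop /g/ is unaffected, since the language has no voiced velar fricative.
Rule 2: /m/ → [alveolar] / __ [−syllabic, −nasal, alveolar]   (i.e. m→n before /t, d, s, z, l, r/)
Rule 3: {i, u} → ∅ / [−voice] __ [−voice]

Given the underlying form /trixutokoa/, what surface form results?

Rule 1 (intervocalic spirantization): /t/ is a stop between vowels /u/ and /o/, so it spirantizes to the fricative [s]. /k/ is a stop between vowels /o/ and /o/, so it spirantizes to the fricative [x]. /trixutokoa/ → trixusoxoa.
Rule 2 (nasal place assimilation): no segment meets the environment; /trixusoxoa/ is unchanged.
Rule 3 (high vowel syncope): /u/ is a high vowel flanked by voiceless consonants /x/ and /s/, so it deletes. /trixusoxoa/ → trixsoxoa.

trixsoxoa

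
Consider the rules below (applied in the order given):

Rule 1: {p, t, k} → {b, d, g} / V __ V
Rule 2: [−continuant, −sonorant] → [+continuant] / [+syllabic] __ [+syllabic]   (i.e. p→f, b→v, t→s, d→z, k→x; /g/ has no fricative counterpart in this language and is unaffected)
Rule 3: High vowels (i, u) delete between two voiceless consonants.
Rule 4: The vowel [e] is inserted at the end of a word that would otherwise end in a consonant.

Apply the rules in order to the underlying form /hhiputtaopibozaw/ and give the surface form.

Rule 1 (intervocalic voicing): /p/ is a voiceless stop between vowels /i/ and /u/, so it voices to [b]. /p/ is a voiceless stop between vowels /o/ and /i/, so it voices to [b]. /hhiputtaopibozaw/ → hhibuttaobibozaw.
Rule 2 (intervocalic spirantization): /b/ is a stop between vowels /i/ and /u/, so it spirantizes to the fricative [v]. /b/ is a stop between vowels /o/ and /i/, so it spirantizes to the fricative [v]. /b/ is a stop between vowels /i/ and /o/, so it spirantizes to the fricative [v]. /hhibuttaobibozaw/ → hhivuttaovivozaw.
Rule 3 (high vowel syncope): no segment meets the environment; /hhivuttaovivozaw/ is unchanged.
Rule 4 (final e-epenthesis): the form ends in the consonant /w/, so [e] is inserted word-finally. /hhivuttaovivozaw/ → hhivuttaovivozawe.

hhivuttaovivozawe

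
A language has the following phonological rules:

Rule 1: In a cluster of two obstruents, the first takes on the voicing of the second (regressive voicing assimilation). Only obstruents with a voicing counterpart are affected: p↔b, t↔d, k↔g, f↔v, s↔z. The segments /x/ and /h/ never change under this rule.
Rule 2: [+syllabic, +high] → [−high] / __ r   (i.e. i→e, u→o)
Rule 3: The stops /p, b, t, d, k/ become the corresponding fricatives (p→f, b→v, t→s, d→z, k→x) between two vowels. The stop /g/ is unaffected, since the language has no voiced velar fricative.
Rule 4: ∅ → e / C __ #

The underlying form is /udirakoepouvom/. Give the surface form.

Rule 1 (regressive voicing assimilation): no segment meets the environment; /udirakoepouvom/ is unchanged.
Rule 2 (pre-rhotic lowering): /i/ is a high vowel immediately before /r/, so it lowers to [e]. /udirakoepouvom/ → uderakoepouvom.
Rule 3 (intervocalic spirantization): /d/ is a stop between vowels /u/ and /e/, so it spirantizes to the fricative [z]. /k/ is a stop between vowels /a/ and /o/, so it spirantizes to the fricative [x]. /p/ is a stop between vowels /e/ and /o/, so it spirantizes to the fricative [f]. /uderakoepouvom/ → uzeraxoefouvom.
Rule 4 (final e-epenthesis): the form ends in the consonant /m/, so [e] is inserted word-finally. /uzeraxoefouvom/ → uzeraxoefouvome.

uzeraxoefouvome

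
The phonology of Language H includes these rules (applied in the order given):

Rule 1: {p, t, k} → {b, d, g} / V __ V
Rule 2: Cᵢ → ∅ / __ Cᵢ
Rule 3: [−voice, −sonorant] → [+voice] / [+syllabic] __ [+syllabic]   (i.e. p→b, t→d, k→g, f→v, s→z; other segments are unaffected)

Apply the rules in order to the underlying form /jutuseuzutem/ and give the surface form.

juduzeuzudem

Rule 1 (intervocalic voicing): /t/ is a voiceless stop between vowels /u/ and /u/, so it voices to [d]. /t/ is a voiceless stop between vowels /u/ and /e/, so it voices to [d]. /jutuseuzutem/ → juduseuzudem.
Rule 2 (degemination): no segment meets the environment; /juduseuzudem/ is unchanged.
Rule 3 (intervocalic voicing): /s/ is a voiceless obstruent between vowels /u/ and /e/, so it voices to [z]. /juduseuzudem/ → juduzeuzudem.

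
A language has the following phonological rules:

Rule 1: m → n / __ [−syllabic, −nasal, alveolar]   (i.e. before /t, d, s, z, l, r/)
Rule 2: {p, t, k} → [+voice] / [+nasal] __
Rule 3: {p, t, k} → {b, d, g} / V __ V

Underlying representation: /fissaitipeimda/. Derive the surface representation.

Rule 1 (nasal place assimilation): /m/ precedes the alveolar consonant /d/, so it assimilates in place to [n]. /fissaitipeimda/ → fissaitipeinda.
Rule 2 (post-nasal voicing): no segment meets the environment; /fissaitipeinda/ is unchanged.
Rule 3 (intervocalic voicing): /t/ is a voiceless stop between vowels /i/ and /i/, so it voices to [d]. /p/ is a voiceless stop between vowels /i/ and /e/, so it voices to [b]. /fissaitipeinda/ → fissaidibeinda.

fissaidibeinda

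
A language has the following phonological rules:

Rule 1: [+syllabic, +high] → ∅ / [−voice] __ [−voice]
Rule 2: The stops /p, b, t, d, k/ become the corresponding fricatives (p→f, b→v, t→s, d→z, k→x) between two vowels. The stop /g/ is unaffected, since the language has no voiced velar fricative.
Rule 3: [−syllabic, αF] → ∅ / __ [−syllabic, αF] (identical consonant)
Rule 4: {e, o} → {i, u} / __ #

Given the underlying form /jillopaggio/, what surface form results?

jilofagiu

Rule 1 (high vowel syncope): no segment meets the environment; /jillopaggio/ is unchanged.
Rule 2 (intervocalic spirantization): /p/ is a stop between vowels /o/ and /a/, so it spirantizes to the fricative [f]. /jillopaggio/ → jillofaggio.
Rule 3 (degemination): /ll/ is a geminate; the first /l/ deletes. /gg/ is a geminate; the first /g/ deletes. /jillofaggio/ → jilofagio.
Rule 4 (final vowel raising): /o/ is a mid vowel in word-final position, so it raises to [u]. /jilofagio/ → jilofagiu.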